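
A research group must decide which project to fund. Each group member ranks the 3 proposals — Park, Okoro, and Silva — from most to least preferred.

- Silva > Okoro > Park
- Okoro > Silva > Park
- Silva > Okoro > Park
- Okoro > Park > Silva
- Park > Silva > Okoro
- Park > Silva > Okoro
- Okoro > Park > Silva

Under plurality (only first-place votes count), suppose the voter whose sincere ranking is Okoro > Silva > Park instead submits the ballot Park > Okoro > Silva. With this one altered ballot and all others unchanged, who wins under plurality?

Park

First-place totals with the altered ballot: Park 3, Okoro 2, Silva 2.
The switch changes the winner from Okoro to Park.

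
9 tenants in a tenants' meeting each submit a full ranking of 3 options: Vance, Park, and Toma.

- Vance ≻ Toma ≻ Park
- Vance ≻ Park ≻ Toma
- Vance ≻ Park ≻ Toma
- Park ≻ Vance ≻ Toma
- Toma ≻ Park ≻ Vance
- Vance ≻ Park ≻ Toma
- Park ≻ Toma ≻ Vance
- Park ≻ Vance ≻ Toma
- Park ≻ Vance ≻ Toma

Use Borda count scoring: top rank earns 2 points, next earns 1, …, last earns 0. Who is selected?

Borda scores:
  Vance: 2 + 2 + 2 + 1 + 0 + 2 + 0 + 1 + 1 = 11
  Park: 0 + 1 + 1 + 2 + 1 + 1 + 2 + 2 + 2 = 12
  Toma: 1 + 0 + 0 + 0 + 2 + 0 + 1 + 0 + 0 = 4
Park has the highest total.

Park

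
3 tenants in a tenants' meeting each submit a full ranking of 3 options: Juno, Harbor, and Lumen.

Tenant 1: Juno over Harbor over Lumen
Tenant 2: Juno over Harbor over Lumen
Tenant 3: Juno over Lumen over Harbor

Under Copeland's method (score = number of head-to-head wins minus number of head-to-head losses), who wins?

Juno

Pairwise results:
  Juno vs Harbor: Juno wins 3–0.
  Juno vs Lumen: Juno wins 3–0.
  Harbor vs Lumen: Harbor wins 2–1.
Copeland scores (wins − losses):
  Juno: 2 − 0 = 2
  Harbor: 1 − 1 = 0
  Lumen: 0 − 2 = -2
Juno has the best Copeland score.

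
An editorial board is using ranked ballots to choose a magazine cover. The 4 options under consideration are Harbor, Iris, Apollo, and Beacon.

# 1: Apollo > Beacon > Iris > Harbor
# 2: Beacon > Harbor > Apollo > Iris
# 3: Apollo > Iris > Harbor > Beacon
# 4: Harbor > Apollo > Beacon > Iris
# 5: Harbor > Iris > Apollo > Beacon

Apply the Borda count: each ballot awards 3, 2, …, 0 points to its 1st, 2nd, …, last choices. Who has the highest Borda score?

Borda scores:
  Harbor: 0 + 2 + 1 + 3 + 3 = 9
  Iris: 1 + 0 + 2 + 0 + 2 = 5
  Apollo: 3 + 1 + 3 + 2 + 1 = 10
  Beacon: 2 + 3 + 0 + 1 + 0 = 6
Apollo has the highest total.

Apollo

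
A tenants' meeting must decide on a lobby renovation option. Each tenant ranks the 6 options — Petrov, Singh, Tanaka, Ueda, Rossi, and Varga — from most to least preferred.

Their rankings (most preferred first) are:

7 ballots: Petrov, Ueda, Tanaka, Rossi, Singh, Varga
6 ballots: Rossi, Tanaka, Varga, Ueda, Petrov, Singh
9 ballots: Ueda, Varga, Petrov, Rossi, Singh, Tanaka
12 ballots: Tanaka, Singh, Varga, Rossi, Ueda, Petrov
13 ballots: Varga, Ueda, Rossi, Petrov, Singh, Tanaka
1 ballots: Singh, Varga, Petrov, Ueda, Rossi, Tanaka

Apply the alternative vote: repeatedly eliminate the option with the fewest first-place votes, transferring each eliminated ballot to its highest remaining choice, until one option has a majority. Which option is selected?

Ueda

Round 1: Varga 13, Tanaka 12, Ueda 9, Petrov 7, Rossi 6, Singh 1. Singh has the fewest and is eliminated.
Round 2: Varga 14, Tanaka 12, Ueda 9, Petrov 7, Rossi 6. Rossi has the fewest and is eliminated.
Round 3: Tanaka 18, Varga 14, Ueda 9, Petrov 7. Petrov has the fewest and is eliminated.
Round 4: Tanaka 18, Ueda 16, Varga 14. Varga has the fewest and is eliminated.
Round 5: Ueda 30, Tanaka 18. Ueda has a majority.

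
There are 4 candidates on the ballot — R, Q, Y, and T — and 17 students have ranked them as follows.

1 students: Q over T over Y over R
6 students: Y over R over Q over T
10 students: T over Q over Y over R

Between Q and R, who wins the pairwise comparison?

Q

Ballots ranking Q above R: 1+10 = 11.
Ballots ranking R above Q: 6.
Q wins the head-to-head, 11–6.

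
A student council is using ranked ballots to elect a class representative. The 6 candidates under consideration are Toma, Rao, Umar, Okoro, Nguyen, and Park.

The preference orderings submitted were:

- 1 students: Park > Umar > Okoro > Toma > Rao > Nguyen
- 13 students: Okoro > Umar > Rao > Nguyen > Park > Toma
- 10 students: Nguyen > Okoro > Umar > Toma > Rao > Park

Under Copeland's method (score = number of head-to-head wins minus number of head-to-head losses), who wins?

Okoro

Pairwise results:
  Toma vs Rao: Rao wins 13–11.
  Toma vs Umar: Umar wins 24–0.
  Toma vs Okoro: Okoro wins 24–0.
  Toma vs Nguyen: Nguyen wins 23–1.
  Toma vs Park: Park wins 14–10.
  Rao vs Umar: Umar wins 24–0.
  Rao vs Okoro: Okoro wins 24–0.
  Rao vs Nguyen: Rao wins 14–10.
  Rao vs Park: Rao wins 23–1.
  Umar vs Okoro: Okoro wins 23–1.
  Umar vs Nguyen: Umar wins 14–10.
  Umar vs Park: Umar wins 23–1.
  Okoro vs Nguyen: Okoro wins 14–10.
  Okoro vs Park: Okoro wins 23–1.
  Nguyen vs Park: Nguyen wins 23–1.
Copeland scores (wins − losses):
  Toma: 0 − 5 = -5
  Rao: 3 − 2 = 1
  Umar: 4 − 1 = 3
  Okoro: 5 − 0 = 5
  Nguyen: 2 − 3 = -1
  Park: 1 − 4 = -3
Okoro has the best Copeland score.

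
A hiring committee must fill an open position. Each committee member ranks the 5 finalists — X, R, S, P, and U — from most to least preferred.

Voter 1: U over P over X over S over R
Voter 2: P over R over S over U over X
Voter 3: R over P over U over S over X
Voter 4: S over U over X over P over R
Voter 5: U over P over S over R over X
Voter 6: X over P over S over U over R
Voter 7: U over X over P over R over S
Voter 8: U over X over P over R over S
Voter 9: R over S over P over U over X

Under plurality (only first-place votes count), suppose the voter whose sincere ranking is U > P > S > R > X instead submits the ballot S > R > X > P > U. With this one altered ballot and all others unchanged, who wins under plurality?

U

First-place totals with the altered ballot: X 1, R 2, S 2, P 1, U 3.
The winner is unchanged: still U.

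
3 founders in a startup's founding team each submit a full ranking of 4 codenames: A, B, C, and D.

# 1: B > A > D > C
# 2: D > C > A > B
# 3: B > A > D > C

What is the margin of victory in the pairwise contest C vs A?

Ballots ranking C above A: 1.
Ballots ranking A above C: 2.
A wins 2–1, a margin of 1.

1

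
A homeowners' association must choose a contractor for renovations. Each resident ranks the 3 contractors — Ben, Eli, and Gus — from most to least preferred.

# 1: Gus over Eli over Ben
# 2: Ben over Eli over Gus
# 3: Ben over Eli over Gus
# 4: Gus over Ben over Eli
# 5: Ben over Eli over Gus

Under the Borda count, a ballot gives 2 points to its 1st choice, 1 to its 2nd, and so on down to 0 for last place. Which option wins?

Ben

Borda scores:
  Ben: 0 + 2 + 2 + 1 + 2 = 7
  Eli: 1 + 1 + 1 + 0 + 1 = 4
  Gus: 2 + 0 + 0 + 2 + 0 = 4
Ben has the highest total.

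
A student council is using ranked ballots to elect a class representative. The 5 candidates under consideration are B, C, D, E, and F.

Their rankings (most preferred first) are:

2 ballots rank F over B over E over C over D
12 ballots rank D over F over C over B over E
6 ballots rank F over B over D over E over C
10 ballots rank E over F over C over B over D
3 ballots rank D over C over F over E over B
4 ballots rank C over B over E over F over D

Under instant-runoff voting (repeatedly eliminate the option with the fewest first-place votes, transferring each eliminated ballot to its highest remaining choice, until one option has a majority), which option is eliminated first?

Round 1: D 15, E 10, F 8, C 4, B 0. B has the fewest and is eliminated.
Round 2: D 15, E 10, F 8, C 4. C has the fewest and is eliminated.
Round 3: D 15, E 14, F 8. F has the fewest and is eliminated.
Round 4: D 21, E 16. D has a majority.

B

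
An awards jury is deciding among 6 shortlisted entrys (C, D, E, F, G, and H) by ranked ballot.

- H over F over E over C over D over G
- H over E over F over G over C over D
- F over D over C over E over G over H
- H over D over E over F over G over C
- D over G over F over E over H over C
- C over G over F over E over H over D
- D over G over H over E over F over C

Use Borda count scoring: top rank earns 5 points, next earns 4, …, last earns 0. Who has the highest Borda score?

F

Borda scores:
  C: 2 + 1 + 3 + 0 + 0 + 5 + 0 = 11
  D: 1 + 0 + 4 + 4 + 5 + 0 + 5 = 19
  E: 3 + 4 + 2 + 3 + 2 + 2 + 2 = 18
  F: 4 + 3 + 5 + 2 + 3 + 3 + 1 = 21
  G: 0 + 2 + 1 + 1 + 4 + 4 + 4 = 16
  H: 5 + 5 + 0 + 5 + 1 + 1 + 3 = 20
F has the highest total.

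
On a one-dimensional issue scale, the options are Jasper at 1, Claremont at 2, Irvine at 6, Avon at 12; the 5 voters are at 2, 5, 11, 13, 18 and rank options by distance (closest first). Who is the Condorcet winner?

With single-peaked preferences on a line, the Condorcet winner is the candidate closest to the median voter.
The median voter (position 11) is closest to Avon at 12.
Check: Avon vs Claremont — voters closer to Avon: 3 of 5.

Avon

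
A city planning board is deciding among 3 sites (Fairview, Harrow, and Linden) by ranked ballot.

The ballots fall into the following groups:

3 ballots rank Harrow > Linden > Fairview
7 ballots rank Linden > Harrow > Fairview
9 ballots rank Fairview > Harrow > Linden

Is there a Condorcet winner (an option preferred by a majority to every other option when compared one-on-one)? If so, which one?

Head-to-head results (19 voters total):
Fairview vs Harrow: Harrow wins 10–9.
Fairview vs Linden: Linden wins 10–9.
Harrow vs Linden: Harrow wins 12–7.
Harrow beats each rival — Fairview (10–9), Linden (12–7) — so Harrow is the Condorcet winner.

Harrow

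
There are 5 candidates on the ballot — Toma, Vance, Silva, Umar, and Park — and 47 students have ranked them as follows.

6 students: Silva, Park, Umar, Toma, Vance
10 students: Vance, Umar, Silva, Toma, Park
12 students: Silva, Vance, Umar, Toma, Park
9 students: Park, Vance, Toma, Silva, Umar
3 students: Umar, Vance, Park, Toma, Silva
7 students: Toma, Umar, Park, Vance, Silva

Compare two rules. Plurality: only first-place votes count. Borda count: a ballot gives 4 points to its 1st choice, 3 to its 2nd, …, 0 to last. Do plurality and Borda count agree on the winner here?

Plurality first-place counts: Toma 7, Vance 10, Silva 18, Umar 3, Park 9 → Silva.
Borda totals: Toma 77, Vance 119, Silva 101, Umar 99, Park 74 → Vance.
The two rules disagree: plurality picks Silva, Borda picks Vance.

No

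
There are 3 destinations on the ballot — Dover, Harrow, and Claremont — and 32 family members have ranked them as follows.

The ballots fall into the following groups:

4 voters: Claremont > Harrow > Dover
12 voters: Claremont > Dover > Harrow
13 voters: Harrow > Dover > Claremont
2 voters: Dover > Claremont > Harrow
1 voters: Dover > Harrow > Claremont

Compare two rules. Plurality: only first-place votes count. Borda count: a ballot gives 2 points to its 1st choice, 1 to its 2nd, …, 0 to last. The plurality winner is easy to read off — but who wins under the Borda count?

Claremont

Plurality first-place counts: Dover 3, Harrow 13, Claremont 16 → Claremont.
Borda totals: Dover 31, Harrow 31, Claremont 34 → Claremont.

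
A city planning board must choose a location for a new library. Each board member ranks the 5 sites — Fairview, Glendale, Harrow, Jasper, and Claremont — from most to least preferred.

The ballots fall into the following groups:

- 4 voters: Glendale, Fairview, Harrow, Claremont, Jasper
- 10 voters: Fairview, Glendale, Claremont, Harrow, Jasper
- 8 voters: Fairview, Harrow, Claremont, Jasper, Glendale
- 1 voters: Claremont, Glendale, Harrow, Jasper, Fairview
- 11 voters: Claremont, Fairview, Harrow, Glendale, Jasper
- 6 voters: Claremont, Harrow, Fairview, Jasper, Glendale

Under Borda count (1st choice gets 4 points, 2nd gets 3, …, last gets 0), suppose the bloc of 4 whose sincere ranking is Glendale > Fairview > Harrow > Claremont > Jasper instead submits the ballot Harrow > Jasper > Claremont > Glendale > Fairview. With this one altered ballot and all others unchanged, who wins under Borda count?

Fairview

Borda totals with the altered ballot: Fairview 117, Glendale 48, Harrow 92, Jasper 27, Claremont 116.
The winner is unchanged: still Fairview.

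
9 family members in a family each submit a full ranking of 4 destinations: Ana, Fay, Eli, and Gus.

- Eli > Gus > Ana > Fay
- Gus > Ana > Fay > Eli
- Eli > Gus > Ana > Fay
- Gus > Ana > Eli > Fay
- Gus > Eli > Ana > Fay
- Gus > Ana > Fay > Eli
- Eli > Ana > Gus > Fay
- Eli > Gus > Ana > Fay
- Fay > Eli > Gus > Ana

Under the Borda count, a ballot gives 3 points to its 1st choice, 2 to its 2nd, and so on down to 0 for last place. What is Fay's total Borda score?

5

Borda scores:
  Ana: 1 + 2 + 1 + 2 + 1 + 2 + 2 + 1 + 0 = 12
  Fay: 0 + 1 + 0 + 0 + 0 + 1 + 0 + 0 + 3 = 5
  Eli: 3 + 0 + 3 + 1 + 2 + 0 + 3 + 3 + 2 = 17
  Gus: 2 + 3 + 2 + 3 + 3 + 3 + 1 + 2 + 1 = 20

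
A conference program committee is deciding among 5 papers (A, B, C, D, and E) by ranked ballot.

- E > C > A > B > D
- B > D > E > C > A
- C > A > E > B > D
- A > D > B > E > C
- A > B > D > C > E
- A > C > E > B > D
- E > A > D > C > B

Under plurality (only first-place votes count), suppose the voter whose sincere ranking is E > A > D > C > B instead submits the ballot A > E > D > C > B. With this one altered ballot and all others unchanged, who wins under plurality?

First-place totals with the altered ballot: A 4, B 1, C 1, D 0, E 1.
The winner is unchanged: still A.

A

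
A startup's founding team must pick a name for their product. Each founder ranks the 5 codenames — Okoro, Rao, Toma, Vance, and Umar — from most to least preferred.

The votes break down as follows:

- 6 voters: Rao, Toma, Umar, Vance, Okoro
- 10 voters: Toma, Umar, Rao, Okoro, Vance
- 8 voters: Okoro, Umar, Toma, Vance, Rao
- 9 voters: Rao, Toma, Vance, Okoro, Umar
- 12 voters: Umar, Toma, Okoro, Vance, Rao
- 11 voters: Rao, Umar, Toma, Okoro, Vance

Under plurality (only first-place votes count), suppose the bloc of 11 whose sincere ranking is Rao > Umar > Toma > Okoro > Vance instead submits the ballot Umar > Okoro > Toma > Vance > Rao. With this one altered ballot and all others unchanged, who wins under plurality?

First-place totals with the altered ballot: Okoro 8, Rao 15, Toma 10, Vance 0, Umar 23.
The switch changes the winner from Rao to Umar.

Umar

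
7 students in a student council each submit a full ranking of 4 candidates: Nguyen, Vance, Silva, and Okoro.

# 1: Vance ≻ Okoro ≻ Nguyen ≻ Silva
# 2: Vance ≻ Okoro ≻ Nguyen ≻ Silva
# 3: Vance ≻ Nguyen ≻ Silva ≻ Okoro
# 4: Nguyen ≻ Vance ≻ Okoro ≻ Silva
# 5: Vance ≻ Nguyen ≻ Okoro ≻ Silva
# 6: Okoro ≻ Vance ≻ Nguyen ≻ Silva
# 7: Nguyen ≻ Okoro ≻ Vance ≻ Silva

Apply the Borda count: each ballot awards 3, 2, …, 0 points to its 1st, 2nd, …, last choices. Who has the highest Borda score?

Vance

Borda scores:
  Nguyen: 1 + 1 + 2 + 3 + 2 + 1 + 3 = 13
  Vance: 3 + 3 + 3 + 2 + 3 + 2 + 1 = 17
  Silva: 0 + 0 + 1 + 0 + 0 + 0 + 0 = 1
  Okoro: 2 + 2 + 0 + 1 + 1 + 3 + 2 = 11
Vance has the highest total.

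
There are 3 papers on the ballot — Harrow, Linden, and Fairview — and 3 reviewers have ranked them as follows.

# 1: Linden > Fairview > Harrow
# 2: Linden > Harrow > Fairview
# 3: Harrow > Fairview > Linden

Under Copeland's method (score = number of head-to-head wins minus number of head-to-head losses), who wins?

Linden

Pairwise results:
  Harrow vs Linden: Linden wins 2–1.
  Harrow vs Fairview: Harrow wins 2–1.
  Linden vs Fairview: Linden wins 2–1.
Copeland scores (wins − losses):
  Harrow: 1 − 1 = 0
  Linden: 2 − 0 = 2
  Fairview: 0 − 2 = -2
Linden has the best Copeland score.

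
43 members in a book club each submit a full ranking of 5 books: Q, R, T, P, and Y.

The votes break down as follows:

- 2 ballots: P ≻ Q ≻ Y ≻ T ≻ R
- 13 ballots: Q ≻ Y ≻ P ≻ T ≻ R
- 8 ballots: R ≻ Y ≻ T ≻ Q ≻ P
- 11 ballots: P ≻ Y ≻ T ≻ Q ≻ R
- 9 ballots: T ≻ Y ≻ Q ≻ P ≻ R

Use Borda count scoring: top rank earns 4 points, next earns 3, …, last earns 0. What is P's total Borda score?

Borda scores:
  Q: 2·3 + 13·4 + 8·1 + 11·1 + 9·2 = 95
  R: 2·0 + 13·0 + 8·4 + 11·0 + 9·0 = 32
  T: 2·1 + 13·1 + 8·2 + 11·2 + 9·4 = 89
  P: 2·4 + 13·2 + 8·0 + 11·4 + 9·1 = 87
  Y: 2·2 + 13·3 + 8·3 + 11·3 + 9·3 = 127

87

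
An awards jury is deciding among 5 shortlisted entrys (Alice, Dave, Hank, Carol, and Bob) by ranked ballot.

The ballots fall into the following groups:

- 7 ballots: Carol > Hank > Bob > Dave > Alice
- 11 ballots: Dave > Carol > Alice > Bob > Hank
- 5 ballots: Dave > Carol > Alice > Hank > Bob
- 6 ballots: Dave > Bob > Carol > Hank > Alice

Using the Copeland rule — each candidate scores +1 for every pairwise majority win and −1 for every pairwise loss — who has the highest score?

Dave

Pairwise results:
  Alice vs Dave: Dave wins 29–0.
  Alice vs Hank: Alice wins 16–13.
  Alice vs Carol: Carol wins 29–0.
  Alice vs Bob: Alice wins 16–13.
  Dave vs Hank: Dave wins 22–7.
  Dave vs Carol: Dave wins 22–7.
  Dave vs Bob: Dave wins 22–7.
  Hank vs Carol: Carol wins 29–0.
  Hank vs Bob: Bob wins 17–12.
  Carol vs Bob: Carol wins 23–6.
Copeland scores (wins − losses):
  Alice: 2 − 2 = 0
  Dave: 4 − 0 = 4
  Hank: 0 − 4 = -4
  Carol: 3 − 1 = 2
  Bob: 1 − 3 = -2
Dave has the best Copeland score.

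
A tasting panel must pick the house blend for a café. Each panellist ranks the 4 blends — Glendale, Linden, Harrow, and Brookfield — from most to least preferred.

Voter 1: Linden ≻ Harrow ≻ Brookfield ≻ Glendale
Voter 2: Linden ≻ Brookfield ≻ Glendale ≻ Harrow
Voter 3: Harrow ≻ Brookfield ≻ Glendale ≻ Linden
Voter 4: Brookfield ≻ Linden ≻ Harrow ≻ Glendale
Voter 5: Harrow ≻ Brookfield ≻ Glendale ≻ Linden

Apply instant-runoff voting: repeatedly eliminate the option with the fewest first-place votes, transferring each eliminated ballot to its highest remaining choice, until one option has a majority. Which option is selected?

Linden

Round 1: Linden 2, Harrow 2, Brookfield 1, Glendale 0. Glendale has the fewest and is eliminated.
Round 2: Linden 2, Harrow 2, Brookfield 1. Brookfield has the fewest and is eliminated.
Round 3: Linden 3, Harrow 2. Linden has a majority.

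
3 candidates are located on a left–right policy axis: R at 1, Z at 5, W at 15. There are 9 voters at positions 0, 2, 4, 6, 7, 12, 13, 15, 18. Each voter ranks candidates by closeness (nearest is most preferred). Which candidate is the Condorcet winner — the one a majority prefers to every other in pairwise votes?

With single-peaked preferences on a line, the Condorcet winner is the candidate closest to the median voter.
The median voter (position 7) is closest to Z at 5.
Check: Z vs W — voters closer to Z: 5 of 9.

Z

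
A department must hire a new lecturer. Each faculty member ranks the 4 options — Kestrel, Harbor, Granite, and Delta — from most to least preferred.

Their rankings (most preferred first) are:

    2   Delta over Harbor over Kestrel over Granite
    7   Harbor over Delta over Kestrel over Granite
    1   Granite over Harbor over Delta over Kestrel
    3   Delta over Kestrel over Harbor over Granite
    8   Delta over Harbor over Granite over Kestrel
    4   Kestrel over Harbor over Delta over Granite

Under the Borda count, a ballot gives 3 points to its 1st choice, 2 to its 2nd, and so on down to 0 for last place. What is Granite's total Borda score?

11

Borda scores:
  Kestrel: 2·1 + 7·1 + 0 + 3·2 + 8·0 + 4·3 = 27
  Harbor: 2·2 + 7·3 + 2 + 3·1 + 8·2 + 4·2 = 54
  Granite: 2·0 + 7·0 + 3 + 3·0 + 8·1 + 4·0 = 11
  Delta: 2·3 + 7·2 + 1 + 3·3 + 8·3 + 4·1 = 58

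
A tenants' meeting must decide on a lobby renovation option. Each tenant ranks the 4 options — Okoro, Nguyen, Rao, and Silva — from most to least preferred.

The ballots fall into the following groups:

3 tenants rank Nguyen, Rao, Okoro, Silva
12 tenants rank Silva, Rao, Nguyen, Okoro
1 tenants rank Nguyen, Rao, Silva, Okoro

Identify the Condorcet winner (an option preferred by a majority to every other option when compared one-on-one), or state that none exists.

Head-to-head results (16 voters total):
Okoro vs Nguyen: Nguyen wins 16–0.
Okoro vs Rao: Rao wins 16–0.
Okoro vs Silva: Silva wins 13–3.
Nguyen vs Rao: Rao wins 12–4.
Nguyen vs Silva: Silva wins 12–4.
Rao vs Silva: Silva wins 12–4.
Silva beats each rival — Okoro (13–3), Nguyen (12–4), Rao (12–4) — so Silva is the Condorcet winner.

Silva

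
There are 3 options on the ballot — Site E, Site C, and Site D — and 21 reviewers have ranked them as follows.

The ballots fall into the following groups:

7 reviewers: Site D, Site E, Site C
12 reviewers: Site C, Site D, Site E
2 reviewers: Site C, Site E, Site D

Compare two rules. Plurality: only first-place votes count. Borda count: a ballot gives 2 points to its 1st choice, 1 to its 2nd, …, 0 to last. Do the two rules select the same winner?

Plurality first-place counts: Site E 0, Site C 14, Site D 7 → Site C.
Borda totals: Site E 9, Site C 28, Site D 26 → Site C.
The two rules agree on Site C.

Yes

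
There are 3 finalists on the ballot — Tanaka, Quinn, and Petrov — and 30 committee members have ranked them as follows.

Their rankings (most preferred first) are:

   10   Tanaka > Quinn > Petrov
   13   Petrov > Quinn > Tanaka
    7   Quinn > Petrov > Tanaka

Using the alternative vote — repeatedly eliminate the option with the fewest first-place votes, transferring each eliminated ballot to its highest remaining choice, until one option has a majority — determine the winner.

Petrov

Round 1: Petrov 13, Tanaka 10, Quinn 7. Quinn has the fewest and is eliminated.
Round 2: Petrov 20, Tanaka 10. Petrov has a majority.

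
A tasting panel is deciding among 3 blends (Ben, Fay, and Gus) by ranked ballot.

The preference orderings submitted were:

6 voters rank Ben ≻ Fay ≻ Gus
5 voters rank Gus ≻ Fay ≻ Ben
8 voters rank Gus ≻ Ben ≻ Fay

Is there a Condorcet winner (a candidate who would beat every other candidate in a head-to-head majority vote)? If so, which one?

Gus

Head-to-head results (19 voters total):
Ben vs Fay: Ben wins 14–5.
Ben vs Gus: Gus wins 13–6.
Fay vs Gus: Gus wins 13–6.
Gus beats each rival — Ben (13–6), Fay (13–6) — so Gus is the Condorcet winner.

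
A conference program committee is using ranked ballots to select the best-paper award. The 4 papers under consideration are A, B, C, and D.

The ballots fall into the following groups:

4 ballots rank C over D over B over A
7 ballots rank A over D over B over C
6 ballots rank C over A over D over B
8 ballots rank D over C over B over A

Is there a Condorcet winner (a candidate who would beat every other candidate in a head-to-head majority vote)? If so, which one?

Head-to-head results (25 voters total):
A vs B: A wins 13–12.
A vs C: C wins 18–7.
A vs D: A wins 13–12.
B vs C: C wins 18–7.
B vs D: D wins 25–0.
C vs D: D wins 15–10.
No candidate beats all others: A beats D beats C beats A, a majority cycle.

None — there is no Condorcet winner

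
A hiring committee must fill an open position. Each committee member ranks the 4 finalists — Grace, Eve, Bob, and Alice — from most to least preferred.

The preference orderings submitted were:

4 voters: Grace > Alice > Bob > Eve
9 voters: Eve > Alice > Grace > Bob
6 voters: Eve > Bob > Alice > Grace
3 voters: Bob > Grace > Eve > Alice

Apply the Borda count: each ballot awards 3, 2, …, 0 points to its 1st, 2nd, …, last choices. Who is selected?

Eve

Borda scores:
  Grace: 4·3 + 9·1 + 6·0 + 3·2 = 27
  Eve: 4·0 + 9·3 + 6·3 + 3·1 = 48
  Bob: 4·1 + 9·0 + 6·2 + 3·3 = 25
  Alice: 4·2 + 9·2 + 6·1 + 3·0 = 32
Eve has the highest total.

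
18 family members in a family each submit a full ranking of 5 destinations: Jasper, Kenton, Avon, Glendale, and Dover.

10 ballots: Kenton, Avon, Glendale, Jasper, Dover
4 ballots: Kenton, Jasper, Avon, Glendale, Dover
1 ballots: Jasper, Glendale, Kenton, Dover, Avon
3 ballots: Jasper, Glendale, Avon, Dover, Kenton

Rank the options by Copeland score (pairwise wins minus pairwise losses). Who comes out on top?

Kenton

Pairwise results:
  Jasper vs Kenton: Kenton wins 14–4.
  Jasper vs Avon: Avon wins 10–8.
  Jasper vs Glendale: Glendale wins 10–8.
  Jasper vs Dover: Jasper wins 18–0.
  Kenton vs Avon: Kenton wins 15–3.
  Kenton vs Glendale: Kenton wins 14–4.
  Kenton vs Dover: Kenton wins 15–3.
  Avon vs Glendale: Avon wins 14–4.
  Avon vs Dover: Avon wins 17–1.
  Glendale vs Dover: Glendale wins 18–0.
Copeland scores (wins − losses):
  Jasper: 1 − 3 = -2
  Kenton: 4 − 0 = 4
  Avon: 3 − 1 = 2
  Glendale: 2 − 2 = 0
  Dover: 0 − 4 = -4
Kenton has the best Copeland score.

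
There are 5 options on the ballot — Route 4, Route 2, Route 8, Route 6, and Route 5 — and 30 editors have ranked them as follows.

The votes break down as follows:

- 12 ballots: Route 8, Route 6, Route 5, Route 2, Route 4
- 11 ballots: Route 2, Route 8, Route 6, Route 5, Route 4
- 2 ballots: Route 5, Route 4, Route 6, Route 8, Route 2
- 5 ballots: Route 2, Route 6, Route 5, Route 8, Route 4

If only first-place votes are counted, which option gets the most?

Route 2

First-place vote totals:
  Route 4: 0
  Route 2: 16
  Route 8: 12
  Route 6: 0
  Route 5: 2
Route 2 has the most first-place votes.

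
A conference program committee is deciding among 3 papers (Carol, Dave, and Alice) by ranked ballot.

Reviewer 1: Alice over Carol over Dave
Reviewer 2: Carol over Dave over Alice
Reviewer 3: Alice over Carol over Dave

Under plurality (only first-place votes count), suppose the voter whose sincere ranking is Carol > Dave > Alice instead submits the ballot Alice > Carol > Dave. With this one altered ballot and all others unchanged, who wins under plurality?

First-place totals with the altered ballot: Carol 0, Dave 0, Alice 3.
The winner is unchanged: still Alice.

Alice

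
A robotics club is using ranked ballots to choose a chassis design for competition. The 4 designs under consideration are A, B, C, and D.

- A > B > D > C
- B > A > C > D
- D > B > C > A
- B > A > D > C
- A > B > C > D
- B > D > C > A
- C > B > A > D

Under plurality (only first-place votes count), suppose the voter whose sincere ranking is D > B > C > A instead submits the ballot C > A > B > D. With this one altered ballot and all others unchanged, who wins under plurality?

First-place totals with the altered ballot: A 2, B 3, C 2, D 0.
The winner is unchanged: still B.

B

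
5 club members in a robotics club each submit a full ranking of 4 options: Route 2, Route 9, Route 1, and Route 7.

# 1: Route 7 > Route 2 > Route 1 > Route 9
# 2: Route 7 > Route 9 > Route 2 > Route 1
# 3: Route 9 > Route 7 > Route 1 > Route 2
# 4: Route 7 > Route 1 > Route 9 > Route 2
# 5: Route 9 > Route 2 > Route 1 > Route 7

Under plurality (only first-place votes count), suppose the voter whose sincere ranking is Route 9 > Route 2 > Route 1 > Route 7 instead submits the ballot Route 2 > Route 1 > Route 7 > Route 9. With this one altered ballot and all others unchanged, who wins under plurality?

First-place totals with the altered ballot: Route 2 1, Route 9 1, Route 1 0, Route 7 3.
The winner is unchanged: still Route 7.

Route 7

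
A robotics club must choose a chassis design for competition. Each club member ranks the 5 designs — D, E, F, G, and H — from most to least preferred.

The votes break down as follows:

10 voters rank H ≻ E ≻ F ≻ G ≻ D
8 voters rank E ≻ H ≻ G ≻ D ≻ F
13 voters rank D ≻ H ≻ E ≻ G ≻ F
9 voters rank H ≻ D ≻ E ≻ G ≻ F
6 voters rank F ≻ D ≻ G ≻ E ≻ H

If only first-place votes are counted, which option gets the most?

First-place vote totals:
  D: 13
  E: 8
  F: 6
  G: 0
  H: 19
H has the most first-place votes.

H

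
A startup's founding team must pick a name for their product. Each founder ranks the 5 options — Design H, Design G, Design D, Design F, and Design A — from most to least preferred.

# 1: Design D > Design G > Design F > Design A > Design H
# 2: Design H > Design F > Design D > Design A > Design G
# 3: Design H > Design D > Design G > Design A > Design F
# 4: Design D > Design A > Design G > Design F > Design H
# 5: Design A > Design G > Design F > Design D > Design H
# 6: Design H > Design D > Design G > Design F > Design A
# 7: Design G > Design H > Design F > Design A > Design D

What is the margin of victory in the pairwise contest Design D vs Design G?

3

Ballots ranking Design D above Design G: 5.
Ballots ranking Design G above Design D: 2.
Design D wins 5–2, a margin of 3.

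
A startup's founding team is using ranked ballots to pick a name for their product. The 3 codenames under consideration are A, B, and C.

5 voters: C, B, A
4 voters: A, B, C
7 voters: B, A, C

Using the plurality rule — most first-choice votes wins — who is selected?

First-place vote totals:
  A: 4
  B: 7
  C: 5
B has the most first-place votes.

B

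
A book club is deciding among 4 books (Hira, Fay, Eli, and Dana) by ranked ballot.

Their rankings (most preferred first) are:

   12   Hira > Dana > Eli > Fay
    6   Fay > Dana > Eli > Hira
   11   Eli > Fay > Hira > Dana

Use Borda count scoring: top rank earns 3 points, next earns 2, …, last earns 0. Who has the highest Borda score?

Borda scores:
  Hira: 12·3 + 6·0 + 11·1 = 47
  Fay: 12·0 + 6·3 + 11·2 = 40
  Eli: 12·1 + 6·1 + 11·3 = 51
  Dana: 12·2 + 6·2 + 11·0 = 36
Eli has the highest total.

Eli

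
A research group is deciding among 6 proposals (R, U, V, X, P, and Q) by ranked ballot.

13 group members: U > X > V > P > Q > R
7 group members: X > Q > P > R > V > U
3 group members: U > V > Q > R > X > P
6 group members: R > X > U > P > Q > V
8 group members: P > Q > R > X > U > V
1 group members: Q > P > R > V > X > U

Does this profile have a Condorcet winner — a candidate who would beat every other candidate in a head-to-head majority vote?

Head-to-head results (38 voters total):
R vs U: R wins 22–16.
R vs V: R wins 22–16.
R vs X: X wins 20–18.
R vs P: P wins 29–9.
R vs Q: Q wins 32–6.
U vs V: U wins 30–8.
U vs X: X wins 22–16.
U vs P: U wins 22–16.
U vs Q: U wins 22–16.
V vs X: X wins 34–4.
V vs P: P wins 22–16.
V vs Q: Q wins 22–16.
X vs P: X wins 29–9.
X vs Q: X wins 26–12.
P vs Q: P wins 27–11.
X beats each rival — R (20–18), U (22–16), V (34–4), P (29–9), Q (26–12) — so X is the Condorcet winner.

Yes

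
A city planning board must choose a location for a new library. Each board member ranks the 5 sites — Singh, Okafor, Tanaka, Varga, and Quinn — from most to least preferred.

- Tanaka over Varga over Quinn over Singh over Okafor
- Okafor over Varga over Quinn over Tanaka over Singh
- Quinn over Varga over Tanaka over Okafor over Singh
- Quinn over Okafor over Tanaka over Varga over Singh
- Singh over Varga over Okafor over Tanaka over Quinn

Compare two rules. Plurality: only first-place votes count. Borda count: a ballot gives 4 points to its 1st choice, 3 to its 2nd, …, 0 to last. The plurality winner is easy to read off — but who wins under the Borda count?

Plurality first-place counts: Singh 1, Okafor 1, Tanaka 1, Varga 0, Quinn 2 → Quinn.
Borda totals: Singh 5, Okafor 10, Tanaka 10, Varga 13, Quinn 12 → Varga.

Varga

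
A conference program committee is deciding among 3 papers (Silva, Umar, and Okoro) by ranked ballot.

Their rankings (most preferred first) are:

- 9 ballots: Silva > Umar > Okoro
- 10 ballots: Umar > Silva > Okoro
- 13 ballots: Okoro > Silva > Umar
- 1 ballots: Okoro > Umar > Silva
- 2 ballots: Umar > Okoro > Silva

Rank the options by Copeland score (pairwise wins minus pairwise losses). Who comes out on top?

Silva

Pairwise results:
  Silva vs Umar: Silva wins 22–13.
  Silva vs Okoro: Silva wins 19–16.
  Umar vs Okoro: Umar wins 21–14.
Copeland scores (wins − losses):
  Silva: 2 − 0 = 2
  Umar: 1 − 1 = 0
  Okoro: 0 − 2 = -2
Silva has the best Copeland score.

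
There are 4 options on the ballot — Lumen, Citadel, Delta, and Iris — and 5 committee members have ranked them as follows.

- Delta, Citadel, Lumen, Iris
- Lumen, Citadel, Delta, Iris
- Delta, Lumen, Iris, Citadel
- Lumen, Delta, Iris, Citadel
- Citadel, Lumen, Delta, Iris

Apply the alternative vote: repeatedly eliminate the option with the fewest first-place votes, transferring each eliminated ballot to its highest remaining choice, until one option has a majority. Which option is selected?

Round 1: Lumen 2, Delta 2, Citadel 1, Iris 0. Iris has the fewest and is eliminated.
Round 2: Lumen 2, Delta 2, Citadel 1. Citadel has the fewest and is eliminated.
Round 3: Lumen 3, Delta 2. Lumen has a majority.

Lumen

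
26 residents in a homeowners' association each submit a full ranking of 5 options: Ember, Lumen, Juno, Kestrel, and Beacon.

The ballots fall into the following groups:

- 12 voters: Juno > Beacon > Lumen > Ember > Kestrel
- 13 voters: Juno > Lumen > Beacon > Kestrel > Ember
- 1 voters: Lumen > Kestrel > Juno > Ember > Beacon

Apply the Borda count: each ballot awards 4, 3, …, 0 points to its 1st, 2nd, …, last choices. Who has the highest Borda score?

Juno

Borda scores:
  Ember: 12·1 + 13·0 + 1 = 13
  Lumen: 12·2 + 13·3 + 4 = 67
  Juno: 12·4 + 13·4 + 2 = 102
  Kestrel: 12·0 + 13·1 + 3 = 16
  Beacon: 12·3 + 13·2 + 0 = 62
Juno has the highest total.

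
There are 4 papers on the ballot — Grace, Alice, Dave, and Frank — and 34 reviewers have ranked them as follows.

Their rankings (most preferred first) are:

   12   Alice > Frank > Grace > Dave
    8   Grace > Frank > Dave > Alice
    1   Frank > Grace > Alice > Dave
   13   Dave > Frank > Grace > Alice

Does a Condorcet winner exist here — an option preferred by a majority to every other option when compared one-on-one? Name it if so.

Frank

Head-to-head results (34 voters total):
Grace vs Alice: Grace wins 22–12.
Grace vs Dave: Grace wins 21–13.
Grace vs Frank: Frank wins 26–8.
Alice vs Dave: Dave wins 21–13.
Alice vs Frank: Frank wins 22–12.
Dave vs Frank: Frank wins 21–13.
Frank beats each rival — Grace (26–8), Alice (22–12), Dave (21–13) — so Frank is the Condorcet winner.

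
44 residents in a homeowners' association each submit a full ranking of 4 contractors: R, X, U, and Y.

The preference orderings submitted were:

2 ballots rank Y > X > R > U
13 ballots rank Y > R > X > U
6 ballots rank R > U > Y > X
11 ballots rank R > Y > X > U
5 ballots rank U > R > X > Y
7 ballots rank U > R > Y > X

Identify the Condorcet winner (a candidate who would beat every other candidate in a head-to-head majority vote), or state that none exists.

Head-to-head results (44 voters total):
R vs X: R wins 42–2.
R vs U: R wins 32–12.
R vs Y: R wins 29–15.
X vs U: X wins 26–18.
X vs Y: Y wins 39–5.
U vs Y: Y wins 26–18.
R beats each rival — X (42–2), U (32–12), Y (29–15) — so R is the Condorcet winner.

R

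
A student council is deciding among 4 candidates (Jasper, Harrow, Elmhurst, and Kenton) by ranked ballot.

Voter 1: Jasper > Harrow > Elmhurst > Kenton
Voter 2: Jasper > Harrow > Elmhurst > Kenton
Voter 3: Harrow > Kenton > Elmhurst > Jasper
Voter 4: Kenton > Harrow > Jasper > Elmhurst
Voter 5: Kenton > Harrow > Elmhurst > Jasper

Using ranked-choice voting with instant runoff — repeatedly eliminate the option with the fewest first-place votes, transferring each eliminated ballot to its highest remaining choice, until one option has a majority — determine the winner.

Kenton

Round 1: Jasper 2, Kenton 2, Harrow 1, Elmhurst 0. Elmhurst has the fewest and is eliminated.
Round 2: Jasper 2, Kenton 2, Harrow 1. Harrow has the fewest and is eliminated.
Round 3: Kenton 3, Jasper 2. Kenton has a majority.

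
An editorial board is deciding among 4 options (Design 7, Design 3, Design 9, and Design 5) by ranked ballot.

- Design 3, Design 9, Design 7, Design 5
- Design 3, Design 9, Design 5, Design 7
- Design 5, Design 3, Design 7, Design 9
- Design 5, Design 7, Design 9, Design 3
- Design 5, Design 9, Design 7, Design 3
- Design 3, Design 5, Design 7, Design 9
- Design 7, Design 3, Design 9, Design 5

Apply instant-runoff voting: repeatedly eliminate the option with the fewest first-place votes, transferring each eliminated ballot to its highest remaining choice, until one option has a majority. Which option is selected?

Design 3

Round 1: Design 3 3, Design 5 3, Design 7 1, Design 9 0. Design 9 has the fewest and is eliminated.
Round 2: Design 3 3, Design 5 3, Design 7 1. Design 7 has the fewest and is eliminated.
Round 3: Design 3 4, Design 5 3. Design 3 has a majority.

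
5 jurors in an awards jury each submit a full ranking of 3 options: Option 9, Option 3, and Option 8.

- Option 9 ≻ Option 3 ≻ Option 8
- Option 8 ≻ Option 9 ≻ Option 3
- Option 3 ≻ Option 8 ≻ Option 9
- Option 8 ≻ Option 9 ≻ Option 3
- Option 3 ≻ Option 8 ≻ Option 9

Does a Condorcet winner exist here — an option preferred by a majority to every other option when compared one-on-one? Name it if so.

There is no Condorcet winner

Head-to-head results (5 voters total):
Option 9 vs Option 3: Option 9 wins 3–2.
Option 9 vs Option 8: Option 8 wins 4–1.
Option 3 vs Option 8: Option 3 wins 3–2.
No candidate beats all others: Option 9 beats Option 3 beats Option 8 beats Option 9, a majority cycle.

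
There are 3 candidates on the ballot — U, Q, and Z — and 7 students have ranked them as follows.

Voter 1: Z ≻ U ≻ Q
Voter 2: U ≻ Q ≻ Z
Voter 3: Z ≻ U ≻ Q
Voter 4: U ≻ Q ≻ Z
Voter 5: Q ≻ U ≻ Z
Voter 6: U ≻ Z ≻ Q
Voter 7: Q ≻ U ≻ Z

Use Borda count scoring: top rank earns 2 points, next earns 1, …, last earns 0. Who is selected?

Borda scores:
  U: 1 + 2 + 1 + 2 + 1 + 2 + 1 = 10
  Q: 0 + 1 + 0 + 1 + 2 + 0 + 2 = 6
  Z: 2 + 0 + 2 + 0 + 0 + 1 + 0 = 5
U has the highest total.

U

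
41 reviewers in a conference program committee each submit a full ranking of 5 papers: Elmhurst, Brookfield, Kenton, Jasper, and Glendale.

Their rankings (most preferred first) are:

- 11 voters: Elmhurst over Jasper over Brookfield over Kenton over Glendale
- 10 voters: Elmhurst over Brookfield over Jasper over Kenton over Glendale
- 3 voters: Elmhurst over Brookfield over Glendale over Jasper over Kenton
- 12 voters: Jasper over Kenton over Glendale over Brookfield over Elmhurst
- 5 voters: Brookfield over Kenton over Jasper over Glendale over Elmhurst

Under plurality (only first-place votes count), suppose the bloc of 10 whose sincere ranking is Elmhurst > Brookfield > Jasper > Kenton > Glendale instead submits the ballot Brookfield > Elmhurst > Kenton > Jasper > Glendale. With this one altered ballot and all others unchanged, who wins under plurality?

Brookfield

First-place totals with the altered ballot: Elmhurst 14, Brookfield 15, Kenton 0, Jasper 12, Glendale 0.
The switch changes the winner from Elmhurst to Brookfield.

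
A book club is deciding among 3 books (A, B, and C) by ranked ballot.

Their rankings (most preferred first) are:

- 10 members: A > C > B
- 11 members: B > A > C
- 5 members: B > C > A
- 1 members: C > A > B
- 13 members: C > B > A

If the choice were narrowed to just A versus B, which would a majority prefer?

Ballots ranking A above B: 10+1 = 11.
Ballots ranking B above A: 11+5+13 = 29.
B wins the head-to-head, 29–11.

B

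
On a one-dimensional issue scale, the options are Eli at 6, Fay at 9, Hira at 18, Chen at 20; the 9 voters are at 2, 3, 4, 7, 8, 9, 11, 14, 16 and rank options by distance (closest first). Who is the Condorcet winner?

Fay

With single-peaked preferences on a line, the Condorcet winner is the candidate closest to the median voter.
The median voter (position 8) is closest to Fay at 9.
Check: Fay vs Eli — voters closer to Fay: 5 of 9.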